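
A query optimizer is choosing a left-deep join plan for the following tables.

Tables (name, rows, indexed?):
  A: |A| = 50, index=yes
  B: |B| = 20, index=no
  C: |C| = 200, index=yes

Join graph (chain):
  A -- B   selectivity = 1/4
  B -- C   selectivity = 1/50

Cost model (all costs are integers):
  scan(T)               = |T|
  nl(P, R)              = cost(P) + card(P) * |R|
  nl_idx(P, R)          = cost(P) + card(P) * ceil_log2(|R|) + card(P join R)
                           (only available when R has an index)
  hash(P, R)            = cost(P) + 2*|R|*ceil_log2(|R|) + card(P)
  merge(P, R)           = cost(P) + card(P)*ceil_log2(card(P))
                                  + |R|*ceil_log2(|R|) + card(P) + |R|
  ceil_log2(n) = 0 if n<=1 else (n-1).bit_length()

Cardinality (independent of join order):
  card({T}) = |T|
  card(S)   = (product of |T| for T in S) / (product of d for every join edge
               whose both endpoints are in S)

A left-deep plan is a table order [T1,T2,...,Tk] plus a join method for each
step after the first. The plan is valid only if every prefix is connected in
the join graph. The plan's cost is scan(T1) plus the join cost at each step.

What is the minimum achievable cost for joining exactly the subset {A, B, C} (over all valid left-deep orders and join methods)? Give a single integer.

Selinger DP over subsets of {A,B,C}:
  {A}: scan cost=50, card=50
  {B}: scan cost=20, card=20
  {C}: scan cost=200, card=200
  {AB}: card=250; try (B,hash)→300, (A,nl_idx)→390, (A,merge)→490, (B,merge)→520, (A,hash)→640, (A,nl)→1020 …(+1); best=300 via (B,hash)
  {BC}: card=80; try (C,nl_idx)→260, (B,hash)→600, (C,merge)→1940, (B,merge)→2120, (C,hash)→3240, (C,nl)→4020 …(+1); best=260 via (C,nl_idx)
  {ABC}: card=1000; try (A,hash)→940, (A,merge)→1250, (A,nl_idx)→1740, (C,nl_idx)→3300, (C,hash)→3750, (A,nl)→4260 …(+2); best=940 via (A,hash)

940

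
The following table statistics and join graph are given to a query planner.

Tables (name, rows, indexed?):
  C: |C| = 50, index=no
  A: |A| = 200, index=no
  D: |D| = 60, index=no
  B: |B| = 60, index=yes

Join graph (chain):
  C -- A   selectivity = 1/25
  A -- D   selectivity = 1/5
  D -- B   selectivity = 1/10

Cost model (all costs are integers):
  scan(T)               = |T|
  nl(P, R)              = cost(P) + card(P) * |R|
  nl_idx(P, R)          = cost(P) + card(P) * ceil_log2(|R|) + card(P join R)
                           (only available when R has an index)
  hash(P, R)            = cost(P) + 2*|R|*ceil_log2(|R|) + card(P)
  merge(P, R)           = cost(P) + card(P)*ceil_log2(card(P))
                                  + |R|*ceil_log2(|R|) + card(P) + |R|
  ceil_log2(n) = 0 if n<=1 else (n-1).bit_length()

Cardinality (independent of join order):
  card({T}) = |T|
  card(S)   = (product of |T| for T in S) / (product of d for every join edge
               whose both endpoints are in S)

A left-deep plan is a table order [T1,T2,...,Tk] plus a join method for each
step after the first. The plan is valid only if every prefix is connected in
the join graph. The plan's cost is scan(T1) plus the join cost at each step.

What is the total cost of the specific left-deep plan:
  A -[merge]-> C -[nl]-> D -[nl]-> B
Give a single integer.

314350

step 1: scan A: cost=200, card=200
step 2: join C via merge
    card(P join C) = 200*50/(25) = 400
    cost = 200 + 200*8 + 50*6 + 200 + 50 = 2350
step 3: join D via nl
    card(P join D) = 400*60/(5) = 4800
    cost = 2350 + 400*60 = 26350
step 4: join B via nl
    card(P join B) = 4800*60/(10) = 28800
    cost = 26350 + 4800*60 = 314350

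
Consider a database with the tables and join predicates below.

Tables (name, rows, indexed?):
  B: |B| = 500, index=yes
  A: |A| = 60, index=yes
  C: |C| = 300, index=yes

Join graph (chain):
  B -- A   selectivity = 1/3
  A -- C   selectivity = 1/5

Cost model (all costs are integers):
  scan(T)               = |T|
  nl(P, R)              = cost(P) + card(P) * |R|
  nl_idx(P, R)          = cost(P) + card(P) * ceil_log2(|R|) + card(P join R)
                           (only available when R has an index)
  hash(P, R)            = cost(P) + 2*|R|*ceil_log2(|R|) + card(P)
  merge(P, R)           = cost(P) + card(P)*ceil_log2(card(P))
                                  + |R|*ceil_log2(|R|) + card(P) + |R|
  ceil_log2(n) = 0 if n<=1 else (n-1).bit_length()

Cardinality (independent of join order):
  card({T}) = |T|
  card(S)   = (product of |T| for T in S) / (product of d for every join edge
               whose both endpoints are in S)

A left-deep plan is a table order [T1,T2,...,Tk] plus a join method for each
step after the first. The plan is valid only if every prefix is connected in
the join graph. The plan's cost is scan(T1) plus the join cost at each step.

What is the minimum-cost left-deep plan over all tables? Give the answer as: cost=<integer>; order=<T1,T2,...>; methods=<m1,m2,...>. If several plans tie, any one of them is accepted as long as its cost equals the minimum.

Selinger DP (subsets sized 1..n):
  {B}: scan cost=500, card=500
  {A}: scan cost=60, card=60
  {C}: scan cost=300, card=300
  {AB}: card=10000; try (A,hash)→1720, (B,merge)→5480, (A,merge)→5920, (B,hash)→9120, (B,nl_idx)→10600, (A,nl_idx)→13500 …(+2); best=1720 via (A,hash)
  {AC}: card=3600; try (A,hash)→1320, (C,merge)→3480, (A,merge)→3720, (C,nl_idx)→4200, (C,hash)→5520, (A,nl_idx)→5700 …(+2); best=1320 via (A,hash)
  {ABC}: card=600000; try (B,hash)→13920, (C,hash)→17120, (B,merge)→53120, (C,merge)→154720, (B,nl_idx)→633720, (C,nl_idx)→691720 …(+2); best=13920 via (B,hash)

cost=13920; order=C,A,B; methods=hash,hash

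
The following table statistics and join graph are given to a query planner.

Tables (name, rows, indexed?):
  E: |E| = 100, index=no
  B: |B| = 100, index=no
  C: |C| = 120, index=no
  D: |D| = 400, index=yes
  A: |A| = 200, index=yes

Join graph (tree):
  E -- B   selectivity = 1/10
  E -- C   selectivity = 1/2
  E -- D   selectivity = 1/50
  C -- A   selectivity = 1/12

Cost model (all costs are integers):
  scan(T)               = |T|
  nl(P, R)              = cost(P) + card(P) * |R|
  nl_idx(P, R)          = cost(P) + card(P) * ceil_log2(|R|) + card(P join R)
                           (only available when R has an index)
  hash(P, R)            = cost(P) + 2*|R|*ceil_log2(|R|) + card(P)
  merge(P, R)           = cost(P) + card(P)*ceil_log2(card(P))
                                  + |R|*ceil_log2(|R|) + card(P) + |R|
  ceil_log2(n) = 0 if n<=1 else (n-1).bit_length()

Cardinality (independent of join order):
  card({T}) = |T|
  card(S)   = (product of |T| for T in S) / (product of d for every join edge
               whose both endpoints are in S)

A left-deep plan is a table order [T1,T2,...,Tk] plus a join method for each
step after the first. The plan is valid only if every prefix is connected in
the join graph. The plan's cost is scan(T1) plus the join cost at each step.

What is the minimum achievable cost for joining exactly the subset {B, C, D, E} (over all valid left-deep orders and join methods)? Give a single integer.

Selinger DP over subsets of {B,C,D,E}:
  {E}: scan cost=100, card=100
  {B}: scan cost=100, card=100
  {C}: scan cost=120, card=120
  {D}: scan cost=400, card=400
  {BE}: card=1000; try (E,hash)→1600, (B,hash)→1600, (E,merge)→1700, (B,merge)→1700, (E,nl)→10100, (B,nl)→10100; best=1600 via (E,hash)
  {CE}: card=6000; try (E,hash)→1640, (C,merge)→1860, (E,merge)→1880, (C,hash)→1880, (C,nl)→12100, (E,nl)→12120; best=1640 via (E,hash)
  {DE}: card=800; try (D,nl_idx)→1800, (E,hash)→2200, (D,merge)→4900, (E,merge)→5200, (D,hash)→7400, (D,nl)→40100 …(+1); best=1800 via (D,nl_idx)
  {BCE}: card=60000; try (C,hash)→4280, (B,hash)→9040, (C,merge)→13560, (B,merge)→86440, (C,nl)→121600, (B,nl)→601640; best=4280 via (C,hash)
  {BDE}: card=8000; try (B,hash)→4000, (D,hash)→9800, (B,merge)→11400, (D,merge)→16600, (D,nl_idx)→18600, (B,nl)→81800 …(+1); best=4000 via (B,hash)
  {CDE}: card=48000; try (C,hash)→4280, (C,merge)→11560, (D,hash)→14840, (D,merge)→89640, (C,nl)→97800, (D,nl_idx)→103640 …(+1); best=4280 via (C,hash)
  {BCDE}: card=480000; try (C,hash)→13680, (B,hash)→53680, (D,hash)→71480, (C,merge)→116960, (B,merge)→821080, (C,nl)→964000 …(+4); best=13680 via (C,hash)

13680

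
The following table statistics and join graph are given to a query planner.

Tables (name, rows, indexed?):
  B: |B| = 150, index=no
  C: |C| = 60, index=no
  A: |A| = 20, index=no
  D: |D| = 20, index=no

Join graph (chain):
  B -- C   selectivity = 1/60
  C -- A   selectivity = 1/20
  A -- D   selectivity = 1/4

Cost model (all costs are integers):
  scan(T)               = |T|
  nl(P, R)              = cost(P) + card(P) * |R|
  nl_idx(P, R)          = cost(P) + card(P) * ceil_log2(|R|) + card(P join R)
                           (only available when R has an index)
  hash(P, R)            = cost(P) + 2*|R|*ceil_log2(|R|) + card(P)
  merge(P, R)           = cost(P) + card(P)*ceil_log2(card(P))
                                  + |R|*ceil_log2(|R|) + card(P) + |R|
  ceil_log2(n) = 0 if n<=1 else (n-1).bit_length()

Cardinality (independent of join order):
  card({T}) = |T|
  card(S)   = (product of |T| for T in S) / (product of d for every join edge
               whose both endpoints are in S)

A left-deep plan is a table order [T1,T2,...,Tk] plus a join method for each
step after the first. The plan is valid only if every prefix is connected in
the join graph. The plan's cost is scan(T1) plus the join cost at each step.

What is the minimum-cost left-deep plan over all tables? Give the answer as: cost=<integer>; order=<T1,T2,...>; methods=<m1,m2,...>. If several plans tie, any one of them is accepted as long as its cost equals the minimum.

Selinger DP (subsets sized 1..n):
  {B}: scan cost=150, card=150
  {C}: scan cost=60, card=60
  {A}: scan cost=20, card=20
  {D}: scan cost=20, card=20
  {BC}: card=150; try (C,hash)→1020, (B,merge)→1830, (C,merge)→1920, (B,hash)→2520, (B,nl)→9060, (C,nl)→9150; best=1020 via (C,hash)
  {AC}: card=60; try (A,hash)→320, (C,merge)→560, (A,merge)→600, (C,hash)→760, (C,nl)→1220, (A,nl)→1260; best=320 via (A,hash)
  {AD}: card=100; try (D,hash)→240, (A,hash)→240, (D,merge)→260, (A,merge)→260, (D,nl)→420, (A,nl)→420; best=240 via (D,hash)
  {ABC}: card=150; try (A,hash)→1370, (B,merge)→2090, (A,merge)→2490, (B,hash)→2780, (A,nl)→4020, (B,nl)→9320; best=1370 via (A,hash)
  {ACD}: card=300; try (D,hash)→580, (D,merge)→860, (C,hash)→1060, (C,merge)→1460, (D,nl)→1520, (C,nl)→6240; best=580 via (D,hash)
  {ABCD}: card=750; try (D,hash)→1720, (D,merge)→2840, (B,hash)→3280, (D,nl)→4370, (B,merge)→4930, (B,nl)→45580; best=1720 via (D,hash)

cost=1720; order=B,C,A,D; methods=hash,hash,hash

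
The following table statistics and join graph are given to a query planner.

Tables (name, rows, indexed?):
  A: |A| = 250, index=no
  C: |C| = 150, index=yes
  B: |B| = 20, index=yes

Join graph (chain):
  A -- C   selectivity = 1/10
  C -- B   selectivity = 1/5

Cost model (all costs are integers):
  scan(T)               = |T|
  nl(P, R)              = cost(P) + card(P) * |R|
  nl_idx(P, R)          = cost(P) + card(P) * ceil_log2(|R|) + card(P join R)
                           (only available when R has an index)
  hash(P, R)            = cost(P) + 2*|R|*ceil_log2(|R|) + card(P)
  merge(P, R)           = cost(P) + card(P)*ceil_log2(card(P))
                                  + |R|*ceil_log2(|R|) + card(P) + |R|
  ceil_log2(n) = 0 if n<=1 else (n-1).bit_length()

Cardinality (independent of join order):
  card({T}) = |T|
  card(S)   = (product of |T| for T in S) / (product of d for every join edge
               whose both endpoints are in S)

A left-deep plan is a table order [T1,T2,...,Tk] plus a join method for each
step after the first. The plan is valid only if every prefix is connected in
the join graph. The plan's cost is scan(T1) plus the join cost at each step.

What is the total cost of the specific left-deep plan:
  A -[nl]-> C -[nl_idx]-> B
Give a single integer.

71500

step 1: scan A: cost=250, card=250
step 2: join C via nl
    card(P join C) = 250*150/(10) = 3750
    cost = 250 + 250*150 = 37750
step 3: join B via nl_idx
    card(P join B) = 3750*20/(5) = 15000
    cost = 37750 + 3750*5 + 15000 = 71500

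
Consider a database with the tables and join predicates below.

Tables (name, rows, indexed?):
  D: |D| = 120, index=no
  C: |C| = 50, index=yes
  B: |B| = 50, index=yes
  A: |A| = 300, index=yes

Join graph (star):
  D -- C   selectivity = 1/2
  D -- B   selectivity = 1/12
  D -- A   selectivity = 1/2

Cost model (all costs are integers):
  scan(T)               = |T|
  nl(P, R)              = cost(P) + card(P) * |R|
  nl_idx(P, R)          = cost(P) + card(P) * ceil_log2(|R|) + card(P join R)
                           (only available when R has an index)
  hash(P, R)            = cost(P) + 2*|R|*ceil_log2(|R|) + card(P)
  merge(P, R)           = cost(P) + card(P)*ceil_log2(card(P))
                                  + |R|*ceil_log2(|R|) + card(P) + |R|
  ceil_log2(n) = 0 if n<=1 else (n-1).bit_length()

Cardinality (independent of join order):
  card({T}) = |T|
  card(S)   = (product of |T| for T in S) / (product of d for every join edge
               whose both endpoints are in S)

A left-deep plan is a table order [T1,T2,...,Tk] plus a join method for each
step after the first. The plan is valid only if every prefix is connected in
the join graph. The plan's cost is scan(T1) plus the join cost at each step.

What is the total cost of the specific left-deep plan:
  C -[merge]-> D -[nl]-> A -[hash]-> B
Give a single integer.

step 1: scan C: cost=50, card=50
step 2: join D via merge
    card(P join D) = 50*120/(2) = 3000
    cost = 50 + 50*6 + 120*7 + 50 + 120 = 1360
step 3: join A via nl
    card(P join A) = 3000*300/(2) = 450000
    cost = 1360 + 3000*300 = 901360
step 4: join B via hash
    card(P join B) = 450000*50/(12) = 1875000
    cost = 901360 + 2*50*6 + 450000 = 1351960

1351960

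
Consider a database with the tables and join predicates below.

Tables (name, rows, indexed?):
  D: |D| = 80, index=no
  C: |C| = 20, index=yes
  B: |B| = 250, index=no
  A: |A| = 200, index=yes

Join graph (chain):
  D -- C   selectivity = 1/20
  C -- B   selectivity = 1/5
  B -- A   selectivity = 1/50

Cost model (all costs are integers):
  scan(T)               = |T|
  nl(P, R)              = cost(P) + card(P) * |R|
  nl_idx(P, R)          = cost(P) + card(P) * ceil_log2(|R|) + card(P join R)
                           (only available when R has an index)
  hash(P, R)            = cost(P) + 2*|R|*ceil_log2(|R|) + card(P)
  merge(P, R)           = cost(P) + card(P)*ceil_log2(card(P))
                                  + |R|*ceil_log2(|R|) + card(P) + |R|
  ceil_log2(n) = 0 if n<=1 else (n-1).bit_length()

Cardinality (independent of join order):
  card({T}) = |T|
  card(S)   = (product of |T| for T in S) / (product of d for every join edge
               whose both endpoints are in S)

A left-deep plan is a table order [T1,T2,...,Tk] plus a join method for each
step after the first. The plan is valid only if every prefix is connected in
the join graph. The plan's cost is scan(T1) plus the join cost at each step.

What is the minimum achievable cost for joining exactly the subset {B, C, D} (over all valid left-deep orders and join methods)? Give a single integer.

Selinger DP over subsets of {B,C,D}:
  {D}: scan cost=80, card=80
  {C}: scan cost=20, card=20
  {B}: scan cost=250, card=250
  {CD}: card=80; try (C,hash)→360, (C,nl_idx)→560, (D,merge)→780, (C,merge)→840, (D,hash)→1160, (D,nl)→1620 …(+1); best=360 via (C,hash)
  {BC}: card=1000; try (C,hash)→700, (B,merge)→2390, (C,nl_idx)→2500, (C,merge)→2620, (B,hash)→4040, (B,nl)→5020 …(+1); best=700 via (C,hash)
  {BCD}: card=4000; try (D,hash)→2820, (B,merge)→3250, (B,hash)→4440, (D,merge)→12340, (B,nl)→20360, (D,nl)→80700; best=2820 via (D,hash)

2820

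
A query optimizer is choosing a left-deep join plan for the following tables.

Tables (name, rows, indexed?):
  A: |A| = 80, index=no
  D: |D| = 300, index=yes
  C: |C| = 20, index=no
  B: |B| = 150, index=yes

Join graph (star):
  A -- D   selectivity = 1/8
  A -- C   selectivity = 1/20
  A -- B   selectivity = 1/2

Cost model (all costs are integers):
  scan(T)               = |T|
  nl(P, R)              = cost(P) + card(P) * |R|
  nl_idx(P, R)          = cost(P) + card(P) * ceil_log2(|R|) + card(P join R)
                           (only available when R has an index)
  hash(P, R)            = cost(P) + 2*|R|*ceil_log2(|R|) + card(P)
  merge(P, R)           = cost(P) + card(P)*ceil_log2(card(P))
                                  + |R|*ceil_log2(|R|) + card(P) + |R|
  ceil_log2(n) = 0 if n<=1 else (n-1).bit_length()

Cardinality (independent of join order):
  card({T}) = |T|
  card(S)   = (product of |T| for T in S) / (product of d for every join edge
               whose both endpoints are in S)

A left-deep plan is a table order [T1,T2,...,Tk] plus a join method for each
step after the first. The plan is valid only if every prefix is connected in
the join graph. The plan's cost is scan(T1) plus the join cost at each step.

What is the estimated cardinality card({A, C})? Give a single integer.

Tables in S: A(80), C(20)
Edges inside S: A-C(d=20)
numerator = 80 * 20 = 1600
denominator = 20 = 20
card(S) = 1600 / 20 = 80

80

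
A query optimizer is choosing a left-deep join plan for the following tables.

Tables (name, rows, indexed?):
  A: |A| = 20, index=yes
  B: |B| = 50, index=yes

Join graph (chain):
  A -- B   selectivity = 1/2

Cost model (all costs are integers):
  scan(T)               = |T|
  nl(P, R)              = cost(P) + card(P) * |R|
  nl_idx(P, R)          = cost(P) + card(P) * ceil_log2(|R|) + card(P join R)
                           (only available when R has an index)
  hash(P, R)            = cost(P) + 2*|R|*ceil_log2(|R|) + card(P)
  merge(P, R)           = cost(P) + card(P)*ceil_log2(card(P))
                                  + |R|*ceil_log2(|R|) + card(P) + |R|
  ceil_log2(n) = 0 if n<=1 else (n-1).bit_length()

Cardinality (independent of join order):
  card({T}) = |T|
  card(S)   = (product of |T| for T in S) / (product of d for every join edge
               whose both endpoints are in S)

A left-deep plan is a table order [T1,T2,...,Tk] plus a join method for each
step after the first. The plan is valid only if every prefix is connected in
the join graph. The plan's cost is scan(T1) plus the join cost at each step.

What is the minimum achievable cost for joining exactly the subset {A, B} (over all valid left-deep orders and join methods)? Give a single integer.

Selinger DP over subsets of {A,B}:
  {A}: scan cost=20, card=20
  {B}: scan cost=50, card=50
  {AB}: card=500; try (A,hash)→300, (B,merge)→490, (A,merge)→520, (B,hash)→640, (B,nl_idx)→640, (A,nl_idx)→800 …(+2); best=300 via (A,hash)

300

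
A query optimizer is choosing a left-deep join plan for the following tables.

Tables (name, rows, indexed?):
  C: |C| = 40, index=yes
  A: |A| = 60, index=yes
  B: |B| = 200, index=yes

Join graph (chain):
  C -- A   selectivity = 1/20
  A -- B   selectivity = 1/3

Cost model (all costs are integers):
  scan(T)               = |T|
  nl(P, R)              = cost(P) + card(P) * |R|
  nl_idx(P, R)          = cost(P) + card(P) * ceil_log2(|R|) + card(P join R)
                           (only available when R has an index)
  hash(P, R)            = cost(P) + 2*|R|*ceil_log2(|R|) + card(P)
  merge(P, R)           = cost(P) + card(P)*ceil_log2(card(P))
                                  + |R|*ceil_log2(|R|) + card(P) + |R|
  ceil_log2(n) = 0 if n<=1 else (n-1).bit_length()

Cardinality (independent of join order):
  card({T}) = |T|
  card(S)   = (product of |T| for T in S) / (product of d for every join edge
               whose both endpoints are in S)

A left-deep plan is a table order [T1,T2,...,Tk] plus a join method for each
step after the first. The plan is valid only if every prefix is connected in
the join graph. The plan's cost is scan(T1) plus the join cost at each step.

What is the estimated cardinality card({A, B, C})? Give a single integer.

8000

Tables in S: A(60), B(200), C(40)
Edges inside S: C-A(d=20), A-B(d=3)
numerator = 60 * 200 * 40 = 480000
denominator = 20 * 3 = 60
card(S) = 480000 / 60 = 8000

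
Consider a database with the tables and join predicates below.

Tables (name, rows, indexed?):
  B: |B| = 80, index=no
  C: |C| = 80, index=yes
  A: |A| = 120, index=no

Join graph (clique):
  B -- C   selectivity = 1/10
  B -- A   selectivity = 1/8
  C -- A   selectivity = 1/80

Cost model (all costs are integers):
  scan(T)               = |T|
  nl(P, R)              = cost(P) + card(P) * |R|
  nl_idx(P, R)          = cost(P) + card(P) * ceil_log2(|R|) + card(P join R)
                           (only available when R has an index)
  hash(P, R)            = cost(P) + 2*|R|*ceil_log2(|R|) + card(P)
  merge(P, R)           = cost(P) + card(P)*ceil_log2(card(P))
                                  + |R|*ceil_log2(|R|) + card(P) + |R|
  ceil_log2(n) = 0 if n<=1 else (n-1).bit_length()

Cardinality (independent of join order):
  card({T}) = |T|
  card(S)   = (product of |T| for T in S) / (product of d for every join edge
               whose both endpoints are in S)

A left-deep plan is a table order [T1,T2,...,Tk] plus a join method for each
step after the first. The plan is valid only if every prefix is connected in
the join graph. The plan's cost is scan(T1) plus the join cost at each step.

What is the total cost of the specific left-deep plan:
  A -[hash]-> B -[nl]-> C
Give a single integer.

97360

step 1: scan A: cost=120, card=120
step 2: join B via hash
    card(P join B) = 120*80/(8) = 1200
    cost = 120 + 2*80*7 + 120 = 1360
step 3: join C via nl
    card(P join C) = 1200*80/(10*80) = 120
    cost = 1360 + 1200*80 = 97360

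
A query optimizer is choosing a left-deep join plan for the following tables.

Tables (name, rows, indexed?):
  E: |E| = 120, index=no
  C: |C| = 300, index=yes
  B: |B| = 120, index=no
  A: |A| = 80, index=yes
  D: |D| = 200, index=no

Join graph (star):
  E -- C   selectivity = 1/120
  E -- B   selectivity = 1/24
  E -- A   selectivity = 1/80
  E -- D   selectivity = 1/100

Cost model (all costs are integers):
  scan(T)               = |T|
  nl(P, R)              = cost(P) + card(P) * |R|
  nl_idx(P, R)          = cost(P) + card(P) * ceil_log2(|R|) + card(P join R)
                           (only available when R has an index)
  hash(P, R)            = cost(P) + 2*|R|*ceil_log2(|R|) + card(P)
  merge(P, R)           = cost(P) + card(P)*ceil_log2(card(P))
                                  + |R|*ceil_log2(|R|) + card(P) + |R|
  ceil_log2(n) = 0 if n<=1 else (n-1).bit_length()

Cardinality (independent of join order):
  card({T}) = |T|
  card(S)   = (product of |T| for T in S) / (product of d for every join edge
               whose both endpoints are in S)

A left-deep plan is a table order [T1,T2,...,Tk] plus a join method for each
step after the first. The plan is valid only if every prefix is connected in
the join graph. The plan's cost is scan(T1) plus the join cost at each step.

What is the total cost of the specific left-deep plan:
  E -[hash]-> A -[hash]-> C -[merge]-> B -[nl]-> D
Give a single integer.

310840

step 1: scan E: cost=120, card=120
step 2: join A via hash
    card(P join A) = 120*80/(80) = 120
    cost = 120 + 2*80*7 + 120 = 1360
step 3: join C via hash
    card(P join C) = 120*300/(120) = 300
    cost = 1360 + 2*300*9 + 120 = 6880
step 4: join B via merge
    card(P join B) = 300*120/(24) = 1500
    cost = 6880 + 300*9 + 120*7 + 300 + 120 = 10840
step 5: join D via nl
    card(P join D) = 1500*200/(100) = 3000
    cost = 10840 + 1500*200 = 310840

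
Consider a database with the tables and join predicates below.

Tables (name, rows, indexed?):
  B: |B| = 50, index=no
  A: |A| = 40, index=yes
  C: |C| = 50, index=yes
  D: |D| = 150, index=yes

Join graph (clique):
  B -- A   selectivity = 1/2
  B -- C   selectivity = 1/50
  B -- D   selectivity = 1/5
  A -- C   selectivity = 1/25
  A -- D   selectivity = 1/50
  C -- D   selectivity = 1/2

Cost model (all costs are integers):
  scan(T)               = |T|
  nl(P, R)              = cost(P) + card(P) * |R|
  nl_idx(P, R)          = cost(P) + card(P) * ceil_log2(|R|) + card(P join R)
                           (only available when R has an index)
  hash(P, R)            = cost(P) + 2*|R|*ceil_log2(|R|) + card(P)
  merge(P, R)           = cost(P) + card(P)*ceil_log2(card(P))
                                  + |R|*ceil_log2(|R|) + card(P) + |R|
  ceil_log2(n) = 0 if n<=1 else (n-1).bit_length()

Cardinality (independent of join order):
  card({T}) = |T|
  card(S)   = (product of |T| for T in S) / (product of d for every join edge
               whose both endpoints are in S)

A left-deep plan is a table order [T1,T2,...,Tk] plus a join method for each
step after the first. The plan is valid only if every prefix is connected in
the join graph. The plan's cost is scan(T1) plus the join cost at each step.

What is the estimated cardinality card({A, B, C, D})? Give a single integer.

12

Tables in S: A(40), B(50), C(50), D(150)
Edges inside S: B-A(d=2), B-C(d=50), B-D(d=5), A-C(d=25), A-D(d=50), C-D(d=2)
numerator = 40 * 50 * 50 * 150 = 15000000
denominator = 2 * 50 * 5 * 25 * 50 * 2 = 1250000
card(S) = 15000000 / 1250000 = 12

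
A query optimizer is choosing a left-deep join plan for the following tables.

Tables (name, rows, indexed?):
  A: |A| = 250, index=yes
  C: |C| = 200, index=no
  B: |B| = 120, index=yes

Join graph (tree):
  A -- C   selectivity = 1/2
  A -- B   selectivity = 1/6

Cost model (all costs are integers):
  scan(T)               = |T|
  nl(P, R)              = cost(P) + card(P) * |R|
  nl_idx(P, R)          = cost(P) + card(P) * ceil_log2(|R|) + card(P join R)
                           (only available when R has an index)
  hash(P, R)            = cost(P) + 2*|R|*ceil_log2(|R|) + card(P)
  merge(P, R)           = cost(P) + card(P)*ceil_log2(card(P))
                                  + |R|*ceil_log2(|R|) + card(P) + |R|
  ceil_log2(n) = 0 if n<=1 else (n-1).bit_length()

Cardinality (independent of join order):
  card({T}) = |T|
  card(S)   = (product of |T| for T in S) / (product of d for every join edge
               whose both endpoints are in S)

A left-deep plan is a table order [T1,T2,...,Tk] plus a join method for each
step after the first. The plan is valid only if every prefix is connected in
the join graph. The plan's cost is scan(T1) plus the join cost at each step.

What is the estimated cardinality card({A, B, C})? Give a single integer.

500000

Tables in S: A(250), B(120), C(200)
Edges inside S: A-C(d=2), A-B(d=6)
numerator = 250 * 120 * 200 = 6000000
denominator = 2 * 6 = 12
card(S) = 6000000 / 12 = 500000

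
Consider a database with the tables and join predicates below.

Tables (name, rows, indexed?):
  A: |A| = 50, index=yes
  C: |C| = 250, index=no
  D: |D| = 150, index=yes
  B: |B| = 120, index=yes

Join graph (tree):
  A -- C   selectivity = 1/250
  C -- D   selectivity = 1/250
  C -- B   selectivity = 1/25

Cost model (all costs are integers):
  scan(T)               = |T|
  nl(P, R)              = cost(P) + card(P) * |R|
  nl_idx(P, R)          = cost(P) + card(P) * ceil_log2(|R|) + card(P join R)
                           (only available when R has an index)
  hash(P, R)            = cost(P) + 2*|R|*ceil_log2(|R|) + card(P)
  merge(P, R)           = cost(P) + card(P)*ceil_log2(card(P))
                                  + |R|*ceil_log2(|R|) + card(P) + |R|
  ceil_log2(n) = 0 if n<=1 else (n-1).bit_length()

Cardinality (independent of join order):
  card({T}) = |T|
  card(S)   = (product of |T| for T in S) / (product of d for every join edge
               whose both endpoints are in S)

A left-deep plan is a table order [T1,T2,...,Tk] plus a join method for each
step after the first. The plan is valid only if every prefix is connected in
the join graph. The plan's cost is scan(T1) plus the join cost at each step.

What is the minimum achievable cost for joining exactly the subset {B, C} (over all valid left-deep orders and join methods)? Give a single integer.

Selinger DP over subsets of {B,C}:
  {C}: scan cost=250, card=250
  {B}: scan cost=120, card=120
  {BC}: card=1200; try (B,hash)→2180, (B,nl_idx)→3200, (C,merge)→3330, (B,merge)→3460, (C,hash)→4240, (C,nl)→30120 …(+1); best=2180 via (B,hash)

2180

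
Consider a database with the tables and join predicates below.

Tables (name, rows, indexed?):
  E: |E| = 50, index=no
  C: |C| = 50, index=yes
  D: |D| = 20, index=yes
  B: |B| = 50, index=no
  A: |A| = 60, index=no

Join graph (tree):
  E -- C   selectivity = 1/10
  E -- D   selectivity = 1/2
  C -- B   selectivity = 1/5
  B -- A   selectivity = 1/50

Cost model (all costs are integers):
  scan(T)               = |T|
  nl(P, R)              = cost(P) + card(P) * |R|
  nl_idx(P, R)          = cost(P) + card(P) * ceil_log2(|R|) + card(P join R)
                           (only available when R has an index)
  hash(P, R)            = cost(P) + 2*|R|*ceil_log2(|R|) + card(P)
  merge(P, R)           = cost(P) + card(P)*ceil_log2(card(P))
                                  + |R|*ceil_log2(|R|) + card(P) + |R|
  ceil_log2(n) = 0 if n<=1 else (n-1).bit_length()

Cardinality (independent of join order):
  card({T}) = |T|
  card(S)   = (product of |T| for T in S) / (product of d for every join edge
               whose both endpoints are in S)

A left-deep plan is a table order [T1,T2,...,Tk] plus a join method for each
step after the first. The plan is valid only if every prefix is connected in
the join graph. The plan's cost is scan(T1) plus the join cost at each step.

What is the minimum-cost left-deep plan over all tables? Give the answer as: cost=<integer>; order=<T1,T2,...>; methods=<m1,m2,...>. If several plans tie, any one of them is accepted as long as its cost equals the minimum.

Selinger DP (subsets sized 1..n):
  {E}: scan cost=50, card=50
  {C}: scan cost=50, card=50
  {D}: scan cost=20, card=20
  {B}: scan cost=50, card=50
  {A}: scan cost=60, card=60
  {CE}: card=250; try (C,nl_idx)→600, (E,hash)→700, (C,hash)→700, (E,merge)→750, (C,merge)→750, (E,nl)→2550 …(+1); best=600 via (C,nl_idx)
  {DE}: card=500; try (D,hash)→300, (E,merge)→490, (D,merge)→520, (E,hash)→640, (D,nl_idx)→800, (E,nl)→1020 …(+1); best=300 via (D,hash)
  {BC}: card=500; try (C,hash)→700, (B,hash)→700, (C,merge)→750, (B,merge)→750, (C,nl_idx)→850, (C,nl)→2550 …(+1); best=700 via (C,hash)
  {AB}: card=60; try (B,hash)→720, (A,hash)→820, (A,merge)→820, (B,merge)→830, (A,nl)→3050, (B,nl)→3060; best=720 via (B,hash)
  {CDE}: card=2500; try (D,hash)→1050, (C,hash)→1400, (D,merge)→2970, (D,nl_idx)→4350, (D,nl)→5600, (C,merge)→5650 …(+2); best=1050 via (D,hash)
  {BCE}: card=2500; try (B,hash)→1450, (E,hash)→1800, (B,merge)→3200, (E,merge)→6050, (B,nl)→13100, (E,nl)→25700; best=1450 via (B,hash)
  {ABC}: card=600; try (C,hash)→1380, (C,merge)→1490, (C,nl_idx)→1680, (A,hash)→1920, (C,nl)→3720, (A,merge)→6120 …(+1); best=1380 via (C,hash)
  {BCDE}: card=25000; try (D,hash)→4150, (B,hash)→4150, (B,merge)→33900, (D,merge)→34070, (D,nl_idx)→38950, (D,nl)→51450 …(+1); best=4150 via (D,hash)
  {ABCE}: card=3000; try (E,hash)→2580, (A,hash)→4670, (E,merge)→8330, (E,nl)→31380, (A,merge)→34370, (A,nl)→151450; best=2580 via (E,hash)
  {ABCDE}: card=30000; try (D,hash)→5780, (A,hash)→29870, (D,merge)→41700, (D,nl_idx)→47580, (D,nl)→62580, (A,merge)→404570 …(+1); best=5780 via (D,hash)

cost=5780; order=A,B,C,E,D; methods=hash,hash,hash,hash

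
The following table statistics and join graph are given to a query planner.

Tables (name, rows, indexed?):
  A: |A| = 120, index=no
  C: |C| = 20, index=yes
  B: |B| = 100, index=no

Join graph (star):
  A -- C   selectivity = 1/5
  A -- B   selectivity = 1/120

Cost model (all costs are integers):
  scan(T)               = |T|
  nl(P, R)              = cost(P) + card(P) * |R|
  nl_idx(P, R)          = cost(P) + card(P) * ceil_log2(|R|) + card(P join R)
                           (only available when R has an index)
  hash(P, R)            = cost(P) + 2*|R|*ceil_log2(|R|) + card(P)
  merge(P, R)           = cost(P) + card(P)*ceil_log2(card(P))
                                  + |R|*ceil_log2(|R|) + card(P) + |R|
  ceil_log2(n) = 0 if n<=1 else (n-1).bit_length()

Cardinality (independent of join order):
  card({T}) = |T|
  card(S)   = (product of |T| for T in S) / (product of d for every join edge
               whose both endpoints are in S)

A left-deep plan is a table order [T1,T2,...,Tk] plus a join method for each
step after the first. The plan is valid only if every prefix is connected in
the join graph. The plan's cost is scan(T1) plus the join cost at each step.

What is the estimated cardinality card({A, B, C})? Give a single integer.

400

Tables in S: A(120), B(100), C(20)
Edges inside S: A-C(d=5), A-B(d=120)
numerator = 120 * 100 * 20 = 240000
denominator = 5 * 120 = 600
card(S) = 240000 / 600 = 400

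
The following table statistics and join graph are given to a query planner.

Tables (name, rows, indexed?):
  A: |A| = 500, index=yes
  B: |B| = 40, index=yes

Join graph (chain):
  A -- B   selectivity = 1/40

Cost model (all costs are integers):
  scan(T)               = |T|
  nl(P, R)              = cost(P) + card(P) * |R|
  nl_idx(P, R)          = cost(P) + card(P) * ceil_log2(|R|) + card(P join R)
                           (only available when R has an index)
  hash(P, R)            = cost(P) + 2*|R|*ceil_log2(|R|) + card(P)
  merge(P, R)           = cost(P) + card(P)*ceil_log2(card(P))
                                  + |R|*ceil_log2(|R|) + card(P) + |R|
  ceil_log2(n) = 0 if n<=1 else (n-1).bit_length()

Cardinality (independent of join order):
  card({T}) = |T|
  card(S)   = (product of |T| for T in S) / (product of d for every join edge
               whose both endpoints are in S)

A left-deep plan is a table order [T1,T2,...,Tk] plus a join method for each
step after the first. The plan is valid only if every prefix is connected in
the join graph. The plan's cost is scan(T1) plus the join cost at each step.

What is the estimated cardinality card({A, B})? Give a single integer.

Tables in S: A(500), B(40)
Edges inside S: A-B(d=40)
numerator = 500 * 40 = 20000
denominator = 40 = 40
card(S) = 20000 / 40 = 500

500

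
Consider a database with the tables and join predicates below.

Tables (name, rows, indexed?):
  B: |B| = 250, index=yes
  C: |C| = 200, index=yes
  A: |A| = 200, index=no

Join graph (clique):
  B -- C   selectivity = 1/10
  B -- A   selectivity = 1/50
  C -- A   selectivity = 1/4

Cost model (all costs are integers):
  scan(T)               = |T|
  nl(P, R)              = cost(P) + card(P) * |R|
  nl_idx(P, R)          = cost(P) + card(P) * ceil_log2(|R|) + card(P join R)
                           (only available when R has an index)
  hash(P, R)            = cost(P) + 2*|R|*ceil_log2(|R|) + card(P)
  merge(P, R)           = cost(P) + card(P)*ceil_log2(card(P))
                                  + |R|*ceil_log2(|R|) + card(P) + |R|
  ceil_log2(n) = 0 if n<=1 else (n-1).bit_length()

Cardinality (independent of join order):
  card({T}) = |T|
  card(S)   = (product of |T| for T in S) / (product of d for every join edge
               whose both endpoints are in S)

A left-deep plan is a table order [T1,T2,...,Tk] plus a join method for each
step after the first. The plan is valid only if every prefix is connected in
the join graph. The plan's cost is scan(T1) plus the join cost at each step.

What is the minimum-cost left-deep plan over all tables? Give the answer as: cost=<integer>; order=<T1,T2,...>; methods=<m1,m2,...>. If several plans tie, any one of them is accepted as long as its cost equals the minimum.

Selinger DP (subsets sized 1..n):
  {B}: scan cost=250, card=250
  {C}: scan cost=200, card=200
  {A}: scan cost=200, card=200
  {BC}: card=5000; try (C,hash)→3700, (B,merge)→4250, (C,merge)→4300, (B,hash)→4400, (B,nl_idx)→6800, (C,nl_idx)→7250 …(+2); best=3700 via (C,hash)
  {AB}: card=1000; try (B,nl_idx)→2800, (A,hash)→3700, (B,merge)→4250, (A,merge)→4300, (B,hash)→4400, (B,nl)→50200 …(+1); best=2800 via (B,nl_idx)
  {AC}: card=10000; try (C,hash)→3600, (A,hash)→3600, (C,merge)→3800, (A,merge)→3800, (C,nl_idx)→11800, (C,nl)→40200 …(+1); best=3600 via (C,hash)
  {ABC}: card=5000; try (C,hash)→7000, (A,hash)→11900, (C,merge)→15600, (C,nl_idx)→15800, (B,hash)→17600, (A,merge)→75500 …(+5); best=7000 via (C,hash)

cost=7000; order=A,B,C; methods=nl_idx,hash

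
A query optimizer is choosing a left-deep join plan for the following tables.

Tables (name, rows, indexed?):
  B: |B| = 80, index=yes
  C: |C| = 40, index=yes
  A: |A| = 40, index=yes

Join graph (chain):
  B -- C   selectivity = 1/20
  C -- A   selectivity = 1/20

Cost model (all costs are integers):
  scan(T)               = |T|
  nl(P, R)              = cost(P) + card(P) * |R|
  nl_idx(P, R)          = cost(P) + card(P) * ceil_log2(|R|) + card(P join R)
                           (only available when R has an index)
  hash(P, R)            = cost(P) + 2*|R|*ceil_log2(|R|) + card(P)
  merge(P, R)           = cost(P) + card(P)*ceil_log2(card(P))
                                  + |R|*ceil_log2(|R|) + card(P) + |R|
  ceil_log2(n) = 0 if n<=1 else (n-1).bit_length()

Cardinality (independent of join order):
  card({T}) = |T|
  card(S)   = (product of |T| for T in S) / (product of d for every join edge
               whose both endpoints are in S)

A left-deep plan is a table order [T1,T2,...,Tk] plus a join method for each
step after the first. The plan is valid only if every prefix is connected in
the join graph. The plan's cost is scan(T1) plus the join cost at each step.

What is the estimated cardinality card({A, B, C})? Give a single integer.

Tables in S: A(40), B(80), C(40)
Edges inside S: B-C(d=20), C-A(d=20)
numerator = 40 * 80 * 40 = 128000
denominator = 20 * 20 = 400
card(S) = 128000 / 400 = 320

320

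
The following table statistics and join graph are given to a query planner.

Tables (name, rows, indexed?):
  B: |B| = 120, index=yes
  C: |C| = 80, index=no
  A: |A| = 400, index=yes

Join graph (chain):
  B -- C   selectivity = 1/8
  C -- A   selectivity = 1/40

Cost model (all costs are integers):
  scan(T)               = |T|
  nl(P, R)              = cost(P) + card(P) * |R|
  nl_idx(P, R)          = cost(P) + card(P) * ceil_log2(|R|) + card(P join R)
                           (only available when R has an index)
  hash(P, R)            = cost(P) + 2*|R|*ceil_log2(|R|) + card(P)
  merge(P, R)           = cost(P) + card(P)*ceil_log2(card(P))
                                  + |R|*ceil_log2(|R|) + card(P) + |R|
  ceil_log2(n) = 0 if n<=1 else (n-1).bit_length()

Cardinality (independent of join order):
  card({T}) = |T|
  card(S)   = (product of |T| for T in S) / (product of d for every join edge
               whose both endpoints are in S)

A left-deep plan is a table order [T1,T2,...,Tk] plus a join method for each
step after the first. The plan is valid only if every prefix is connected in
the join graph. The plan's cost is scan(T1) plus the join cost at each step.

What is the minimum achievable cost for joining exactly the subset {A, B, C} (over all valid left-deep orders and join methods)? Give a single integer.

Selinger DP over subsets of {A,B,C}:
  {B}: scan cost=120, card=120
  {C}: scan cost=80, card=80
  {A}: scan cost=400, card=400
  {BC}: card=1200; try (C,hash)→1360, (B,merge)→1680, (C,merge)→1720, (B,hash)→1840, (B,nl_idx)→1840, (B,nl)→9680 …(+1); best=1360 via (C,hash)
  {AC}: card=800; try (A,nl_idx)→1600, (C,hash)→1920, (A,merge)→4720, (C,merge)→5040, (A,hash)→7360, (A,nl)→32080 …(+1); best=1600 via (A,nl_idx)
  {ABC}: card=12000; try (B,hash)→4080, (A,hash)→9760, (B,merge)→11360, (B,nl_idx)→19200, (A,merge)→19760, (A,nl_idx)→24160 …(+2); best=4080 via (B,hash)

4080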